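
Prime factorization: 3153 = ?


3153 / 3 = 1051
1051 / 1051 = 1
3153 = 3 × 1051


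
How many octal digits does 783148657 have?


783148657 in base 8 = 5653363161
Number of digits = 10

10 digits (base 8)


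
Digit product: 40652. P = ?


4 × 0 × 6 × 5 × 2 = 0


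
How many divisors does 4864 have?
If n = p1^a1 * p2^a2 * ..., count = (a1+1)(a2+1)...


4864 = 2^8 × 19^1
d(4864) = (8+1) × (1+1) = 18

18 divisors


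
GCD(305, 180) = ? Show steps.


305 = 1 * 180 + 125
180 = 1 * 125 + 55
125 = 2 * 55 + 15
55 = 3 * 15 + 10
15 = 1 * 10 + 5
10 = 2 * 5 + 0
GCD = 5


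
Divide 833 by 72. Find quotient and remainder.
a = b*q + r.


833 = 72 * 11 + 41
Check: 792 + 41 = 833

q = 11, r = 41


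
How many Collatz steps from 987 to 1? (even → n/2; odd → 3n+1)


987 → 2962 → 1481 → 4444 → 2222 → 1111 → 3334 → 1667 → 5002 → 2501 → 7504 → 3752 → 1876 → 938 → 469 → 1408 → 704 → 352 → 176 → 88 → 44 → 22 → 11 → 34 → 17 → 52 → 26 → 13 → 40 → 20 → 10 → 5 → 16 → 8 → 4 → 2 → 1
Total steps = 36

36 steps


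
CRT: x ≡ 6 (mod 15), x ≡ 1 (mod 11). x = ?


M = 15*11 = 165
M1 = M/15 = 11, M2 = M/11 = 15
M1^(-1) mod 15 = 11, M2^(-1) mod 11 = 3
x = 6*11*11 + 1*15*3 = 771
771 mod 165 = 111
Check: 111 mod 15 = 6 ✓, 111 mod 11 = 1 ✓

x ≡ 111 (mod 165)


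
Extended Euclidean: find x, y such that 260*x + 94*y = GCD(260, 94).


Tabular extended Euclidean (each row: r = 260*s + 94*t):
r=260, s=1, t=0
r=94, s=0, t=1
q=2: r=72, s=1, t=-2   [260*(1) + 94*(-2) = 72]
q=1: r=22, s=-1, t=3   [260*(-1) + 94*(3) = 22]
q=3: r=6, s=4, t=-11   [260*(4) + 94*(-11) = 6]
q=3: r=4, s=-13, t=36   [260*(-13) + 94*(36) = 4]
q=1: r=2, s=17, t=-47   [260*(17) + 94*(-47) = 2]
q=2: r=0, s=-47, t=130   [260*(-47) + 94*(130) = 0]
GCD = 2; from the row with r=2: x=17, y=-47
Check: 260*(17) + 94*(-47) = 4420 - 4418 = 2

GCD = 2, x = 17, y = -47


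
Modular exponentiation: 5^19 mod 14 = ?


5^1 mod 14 = 5
5^2 mod 14 = 11
5^3 mod 14 = 13
5^4 mod 14 = 9
5^5 mod 14 = 3
5^6 mod 14 = 1
5^7 mod 14 = 5
5^8 mod 14 = 11
5^9 mod 14 = 13
5^10 mod 14 = 9
5^11 mod 14 = 3
5^12 mod 14 = 1
5^13 mod 14 = 5
5^14 mod 14 = 11
5^15 mod 14 = 13
5^16 mod 14 = 9
5^17 mod 14 = 3
5^18 mod 14 = 1
5^19 mod 14 = 5


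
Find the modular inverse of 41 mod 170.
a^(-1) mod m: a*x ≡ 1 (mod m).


Use the extended Euclidean algorithm on (170, 41); each row r = 170*s + 41*t:
r=170, s=1, t=0
r=41, s=0, t=1
q=4: r=6, s=1, t=-4   [170*(1) + 41*(-4) = 6]
q=6: r=5, s=-6, t=25   [170*(-6) + 41*(25) = 5]
q=1: r=1, s=7, t=-29   [170*(7) + 41*(-29) = 1]
q=5: r=0, s=-41, t=170   [170*(-41) + 41*(170) = 0]
GCD = 1 with t = -29, so 41*(-29) ≡ 1 (mod 170)
Inverse = -29 mod 170 = 141
Check: 41 * 141 = 5781 ≡ 1 (mod 170)

41^(-1) ≡ 141 (mod 170)


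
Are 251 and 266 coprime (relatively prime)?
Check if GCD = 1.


Euclidean algorithm:
266 = 1 * 251 + 15
251 = 16 * 15 + 11
15 = 1 * 11 + 4
11 = 2 * 4 + 3
4 = 1 * 3 + 1
3 = 3 * 1 + 0
GCD(251, 266) = 1

Yes, coprime (GCD = 1)


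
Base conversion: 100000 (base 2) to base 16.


100000 (base 2) = 32 (decimal)
32 (decimal) = 20 (base 16)


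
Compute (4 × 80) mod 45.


4 × 80 = 320
320 mod 45 = 5


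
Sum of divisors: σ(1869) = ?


Divisors of 1869: 1, 3, 7, 21, 89, 267, 623, 1869
Sum = 1 + 3 + 7 + 21 + 89 + 267 + 623 + 1869 = 2880

σ(1869) = 2880


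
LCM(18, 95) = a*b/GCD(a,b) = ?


GCD(18, 95) = 1
LCM = 18*95/1 = 1710/1 = 1710

LCM = 1710


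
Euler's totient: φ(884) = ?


884 = 2^2 × 13 × 17
Prime factors: 2, 13, 17
φ(884) = 884 × (1-1/2) × (1-1/13) × (1-1/17)
= 884 × 1/2 × 12/13 × 16/17 = 384

φ(884) = 384


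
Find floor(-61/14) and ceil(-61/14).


-61/14 = -4.3571
floor = -5
ceil = -4

floor = -5, ceil = -4


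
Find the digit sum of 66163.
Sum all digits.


6 + 6 + 1 + 6 + 3 = 22


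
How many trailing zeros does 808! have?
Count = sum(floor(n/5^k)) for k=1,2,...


floor(808/5) = 161
floor(808/25) = 32
floor(808/125) = 6
floor(808/625) = 1
Total = 200

200 trailing zeros


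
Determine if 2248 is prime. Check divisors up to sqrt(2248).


2248 / 2 = 1124 (exact division)
2248 is NOT prime.

No, 2248 is not prime


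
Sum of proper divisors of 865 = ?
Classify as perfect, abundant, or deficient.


Proper divisors: 1, 5, 173
Sum = 1 + 5 + 173 = 179
179 < 865 → deficient

s(865) = 179 (deficient)


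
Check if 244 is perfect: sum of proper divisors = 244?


Proper divisors of 244: 1, 2, 4, 61, 122
Sum = 1 + 2 + 4 + 61 + 122 = 190

No, 244 is not perfect (190 ≠ 244)


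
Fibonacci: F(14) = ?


Sequence: 1, 1, 2, 3, 5, 8, 13, 21, 34, 55, 89, 144, 233, 377
F(14) = 377


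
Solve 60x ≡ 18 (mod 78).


GCD(60, 78) = 6 divides 18
Divide: 10x ≡ 3 (mod 13)
x ≡ 12 (mod 13)


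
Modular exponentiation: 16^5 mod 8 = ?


16^1 mod 8 = 0
16^2 mod 8 = 0
16^3 mod 8 = 0
16^4 mod 8 = 0
16^5 mod 8 = 0


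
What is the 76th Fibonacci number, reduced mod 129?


F(k) mod 129 for k=1..76:
1, 1, 2, 3, 5, 8, 13, 21, 34, 55, 89, 15, 104, 119, 94, 84, 49, 4, 53, 57, 110, 38, 19, 57, 76, 4, 80, 84, 35, 119, 25, 15, 40, 55, 95, 21, 116, 8, 124, 3, 127, 1, 128, 0, 128, 128, 127, 126, 124, 121, 116, 108, 95, 74, 40, 114, 25, 10, 35, 45, 80, 125, 76, 72, 19, 91, 110, 72, 53, 125, 49, 45, 94, 10, 104, 114
F(76) mod 129 = 114


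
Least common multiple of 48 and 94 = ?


GCD(48, 94) = 2
LCM = 48*94/2 = 4512/2 = 2256

LCM = 2256


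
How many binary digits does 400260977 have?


400260977 in base 2 = 10111110110110111111101110001
Number of digits = 29

29 digits (base 2)


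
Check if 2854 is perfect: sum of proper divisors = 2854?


Proper divisors of 2854: 1, 2, 1427
Sum = 1 + 2 + 1427 = 1430

No, 2854 is not perfect (1430 ≠ 2854)


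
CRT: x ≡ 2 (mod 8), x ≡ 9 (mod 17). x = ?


M = 8*17 = 136
M1 = M/8 = 17, M2 = M/17 = 8
M1^(-1) mod 8 = 1, M2^(-1) mod 17 = 15
x = 2*17*1 + 9*8*15 = 1114
1114 mod 136 = 26
Check: 26 mod 8 = 2 ✓, 26 mod 17 = 9 ✓

x ≡ 26 (mod 136)


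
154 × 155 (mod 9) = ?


154 × 155 = 23870
23870 mod 9 = 2


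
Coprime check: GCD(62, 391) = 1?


Euclidean algorithm:
391 = 6 * 62 + 19
62 = 3 * 19 + 5
19 = 3 * 5 + 4
5 = 1 * 4 + 1
4 = 4 * 1 + 0
GCD(62, 391) = 1

Yes, coprime (GCD = 1)


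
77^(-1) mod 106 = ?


Use the extended Euclidean algorithm on (106, 77); each row r = 106*s + 77*t:
r=106, s=1, t=0
r=77, s=0, t=1
q=1: r=29, s=1, t=-1   [106*(1) + 77*(-1) = 29]
q=2: r=19, s=-2, t=3   [106*(-2) + 77*(3) = 19]
q=1: r=10, s=3, t=-4   [106*(3) + 77*(-4) = 10]
q=1: r=9, s=-5, t=7   [106*(-5) + 77*(7) = 9]
q=1: r=1, s=8, t=-11   [106*(8) + 77*(-11) = 1]
q=9: r=0, s=-77, t=106   [106*(-77) + 77*(106) = 0]
GCD = 1 with t = -11, so 77*(-11) ≡ 1 (mod 106)
Inverse = -11 mod 106 = 95
Check: 77 * 95 = 7315 ≡ 1 (mod 106)

77^(-1) ≡ 95 (mod 106)


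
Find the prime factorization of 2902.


2902 / 2 = 1451
1451 / 1451 = 1
2902 = 2 × 1451


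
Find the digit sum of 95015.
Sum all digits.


9 + 5 + 0 + 1 + 5 = 20


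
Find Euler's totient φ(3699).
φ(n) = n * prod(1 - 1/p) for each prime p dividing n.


3699 = 3^3 × 137
Prime factors: 3, 137
φ(3699) = 3699 × (1-1/3) × (1-1/137)
= 3699 × 2/3 × 136/137 = 2448

φ(3699) = 2448


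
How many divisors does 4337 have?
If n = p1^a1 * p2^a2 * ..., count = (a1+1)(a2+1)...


4337 = 4337^1
d(4337) = (1+1) = 2

2 divisors


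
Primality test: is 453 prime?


453 / 3 = 151 (exact division)
453 is NOT prime.

No, 453 is not prime


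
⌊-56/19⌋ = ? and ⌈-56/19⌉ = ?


-56/19 = -2.9474
floor = -3
ceil = -2

floor = -3, ceil = -2


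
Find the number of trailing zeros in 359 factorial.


floor(359/5) = 71
floor(359/25) = 14
floor(359/125) = 2
Total = 87

87 trailing zeros


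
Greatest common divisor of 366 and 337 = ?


366 = 1 * 337 + 29
337 = 11 * 29 + 18
29 = 1 * 18 + 11
18 = 1 * 11 + 7
11 = 1 * 7 + 4
7 = 1 * 4 + 3
4 = 1 * 3 + 1
3 = 3 * 1 + 0
GCD = 1


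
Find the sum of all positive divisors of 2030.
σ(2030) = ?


Divisors of 2030: 1, 2, 5, 7, 10, 14, 29, 35, 58, 70, 145, 203, 290, 406, 1015, 2030
Sum = 1 + 2 + 5 + 7 + 10 + 14 + 29 + 35 + 58 + 70 + 145 + 203 + 290 + 406 + 1015 + 2030 = 4320

σ(2030) = 4320


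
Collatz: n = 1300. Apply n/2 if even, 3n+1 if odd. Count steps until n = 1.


1300 → 650 → 325 → 976 → 488 → 244 → 122 → 61 → 184 → 92 → 46 → 23 → 70 → 35 → 106 → 53 → 160 → 80 → 40 → 20 → 10 → 5 → 16 → 8 → 4 → 2 → 1
Total steps = 26

26 steps


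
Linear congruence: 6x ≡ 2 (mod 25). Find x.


GCD(6, 25) = 1, unique solution
a^(-1) mod 25 = 21
x = 21 * 2 mod 25 = 17

x ≡ 17 (mod 25)


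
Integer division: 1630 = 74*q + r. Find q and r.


1630 = 74 * 22 + 2
Check: 1628 + 2 = 1630

q = 22, r = 2


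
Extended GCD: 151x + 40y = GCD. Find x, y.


Tabular extended Euclidean (each row: r = 151*s + 40*t):
r=151, s=1, t=0
r=40, s=0, t=1
q=3: r=31, s=1, t=-3   [151*(1) + 40*(-3) = 31]
q=1: r=9, s=-1, t=4   [151*(-1) + 40*(4) = 9]
q=3: r=4, s=4, t=-15   [151*(4) + 40*(-15) = 4]
q=2: r=1, s=-9, t=34   [151*(-9) + 40*(34) = 1]
q=4: r=0, s=40, t=-151   [151*(40) + 40*(-151) = 0]
GCD = 1; from the row with r=1: x=-9, y=34
Check: 151*(-9) + 40*(34) = -1359 + 1360 = 1

GCD = 1, x = -9, y = 34


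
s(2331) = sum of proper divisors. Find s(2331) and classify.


Proper divisors: 1, 3, 7, 9, 21, 37, 63, 111, 259, 333, 777
Sum = 1 + 3 + 7 + 9 + 21 + 37 + 63 + 111 + 259 + 333 + 777 = 1621
1621 < 2331 → deficient

s(2331) = 1621 (deficient)


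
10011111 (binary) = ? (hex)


10011111 (base 2) = 159 (decimal)
159 (decimal) = 9F (base 16)


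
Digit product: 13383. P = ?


1 × 3 × 3 × 8 × 3 = 216


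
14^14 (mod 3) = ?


14^1 mod 3 = 2
14^2 mod 3 = 1
14^3 mod 3 = 2
14^4 mod 3 = 1
14^5 mod 3 = 2
14^6 mod 3 = 1
14^7 mod 3 = 2
14^8 mod 3 = 1
14^9 mod 3 = 2
14^10 mod 3 = 1
14^11 mod 3 = 2
14^12 mod 3 = 1
14^13 mod 3 = 2
14^14 mod 3 = 1


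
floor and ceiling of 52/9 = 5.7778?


52/9 = 5.7778
floor = 5
ceil = 6

floor = 5, ceil = 6


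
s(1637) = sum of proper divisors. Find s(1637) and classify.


Proper divisors: 1
Sum = 1 = 1
1 < 1637 → deficient

s(1637) = 1 (deficient)


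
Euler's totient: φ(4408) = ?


4408 = 2^3 × 19 × 29
Prime factors: 2, 19, 29
φ(4408) = 4408 × (1-1/2) × (1-1/19) × (1-1/29)
= 4408 × 1/2 × 18/19 × 28/29 = 2016

φ(4408) = 2016


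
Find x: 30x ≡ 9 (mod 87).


GCD(30, 87) = 3 divides 9
Divide: 10x ≡ 3 (mod 29)
x ≡ 9 (mod 29)


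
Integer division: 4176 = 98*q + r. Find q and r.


4176 = 98 * 42 + 60
Check: 4116 + 60 = 4176

q = 42, r = 60


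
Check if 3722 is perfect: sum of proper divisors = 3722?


Proper divisors of 3722: 1, 2, 1861
Sum = 1 + 2 + 1861 = 1864

No, 3722 is not perfect (1864 ≠ 3722)


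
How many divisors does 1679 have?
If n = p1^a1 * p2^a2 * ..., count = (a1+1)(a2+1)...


1679 = 23^1 × 73^1
d(1679) = (1+1) × (1+1) = 4

4 divisors


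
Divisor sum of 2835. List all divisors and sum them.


Divisors of 2835: 1, 3, 5, 7, 9, 15, 21, 27, 35, 45, 63, 81, 105, 135, 189, 315, 405, 567, 945, 2835
Sum = 1 + 3 + 5 + 7 + 9 + 15 + 21 + 27 + 35 + 45 + 63 + 81 + 105 + 135 + 189 + 315 + 405 + 567 + 945 + 2835 = 5808

σ(2835) = 5808


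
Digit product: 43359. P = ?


4 × 3 × 3 × 5 × 9 = 1620


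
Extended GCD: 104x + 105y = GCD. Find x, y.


Tabular extended Euclidean (each row: r = 104*s + 105*t):
r=104, s=1, t=0
r=105, s=0, t=1
q=0: r=104, s=1, t=0   [104*(1) + 105*(0) = 104]
q=1: r=1, s=-1, t=1   [104*(-1) + 105*(1) = 1]
q=104: r=0, s=105, t=-104   [104*(105) + 105*(-104) = 0]
GCD = 1; from the row with r=1: x=-1, y=1
Check: 104*(-1) + 105*(1) = -104 + 105 = 1

GCD = 1, x = -1, y = 1


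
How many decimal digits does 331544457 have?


331544457 has 9 digits in base 10
floor(log10(331544457)) + 1 = floor(8.5205) + 1 = 9

9 digits (base 10)


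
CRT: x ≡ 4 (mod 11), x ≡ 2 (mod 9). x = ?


M = 11*9 = 99
M1 = M/11 = 9, M2 = M/9 = 11
M1^(-1) mod 11 = 5, M2^(-1) mod 9 = 5
x = 4*9*5 + 2*11*5 = 290
290 mod 99 = 92
Check: 92 mod 11 = 4 ✓, 92 mod 9 = 2 ✓

x ≡ 92 (mod 99)


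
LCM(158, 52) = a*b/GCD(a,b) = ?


GCD(158, 52) = 2
LCM = 158*52/2 = 8216/2 = 4108

LCM = 4108


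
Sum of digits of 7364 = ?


7 + 3 + 6 + 4 = 20


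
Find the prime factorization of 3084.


3084 / 2 = 1542
1542 / 2 = 771
771 / 3 = 257
257 / 257 = 1
3084 = 2^2 × 3 × 257


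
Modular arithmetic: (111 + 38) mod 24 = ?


111 + 38 = 149
149 mod 24 = 5


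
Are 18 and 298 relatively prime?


Euclidean algorithm:
298 = 16 * 18 + 10
18 = 1 * 10 + 8
10 = 1 * 8 + 2
8 = 4 * 2 + 0
GCD(18, 298) = 2

No, not coprime (GCD = 2)


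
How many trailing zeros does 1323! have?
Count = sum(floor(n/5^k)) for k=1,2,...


floor(1323/5) = 264
floor(1323/25) = 52
floor(1323/125) = 10
floor(1323/625) = 2
Total = 328

328 trailing zeros


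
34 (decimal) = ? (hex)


34 (base 10) = 34 (decimal)
34 (decimal) = 22 (base 16)


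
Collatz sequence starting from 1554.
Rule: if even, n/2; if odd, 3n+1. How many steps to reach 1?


1554 → 777 → 2332 → 1166 → 583 → 1750 → 875 → 2626 → 1313 → 3940 → 1970 → 985 → 2956 → 1478 → 739 → 2218 → 1109 → 3328 → 1664 → 832 → 416 → 208 → 104 → 52 → 26 → 13 → 40 → 20 → 10 → 5 → 16 → 8 → 4 → 2 → 1
Total steps = 34

34 steps


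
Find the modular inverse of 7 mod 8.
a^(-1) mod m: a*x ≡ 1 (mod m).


Use the extended Euclidean algorithm on (8, 7); each row r = 8*s + 7*t:
r=8, s=1, t=0
r=7, s=0, t=1
q=1: r=1, s=1, t=-1   [8*(1) + 7*(-1) = 1]
q=7: r=0, s=-7, t=8   [8*(-7) + 7*(8) = 0]
GCD = 1 with t = -1, so 7*(-1) ≡ 1 (mod 8)
Inverse = -1 mod 8 = 7
Check: 7 * 7 = 49 ≡ 1 (mod 8)

7^(-1) ≡ 7 (mod 8)


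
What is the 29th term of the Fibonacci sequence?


Sequence: 1, 1, 2, 3, 5, 8, 13, 21, 34, 55, 89, 144, 233, 377, 610, 987, 1597, 2584, 4181, 6765, 10946, 17711, 28657, 46368, 75025, 121393, 196418, 317811, 514229
F(29) = 514229


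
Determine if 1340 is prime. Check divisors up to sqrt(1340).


1340 / 2 = 670 (exact division)
1340 is NOT prime.

No, 1340 is not prime


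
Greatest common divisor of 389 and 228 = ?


389 = 1 * 228 + 161
228 = 1 * 161 + 67
161 = 2 * 67 + 27
67 = 2 * 27 + 13
27 = 2 * 13 + 1
13 = 13 * 1 + 0
GCD = 1


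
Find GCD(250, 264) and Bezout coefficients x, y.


Tabular extended Euclidean (each row: r = 250*s + 264*t):
r=250, s=1, t=0
r=264, s=0, t=1
q=0: r=250, s=1, t=0   [250*(1) + 264*(0) = 250]
q=1: r=14, s=-1, t=1   [250*(-1) + 264*(1) = 14]
q=17: r=12, s=18, t=-17   [250*(18) + 264*(-17) = 12]
q=1: r=2, s=-19, t=18   [250*(-19) + 264*(18) = 2]
q=6: r=0, s=132, t=-125   [250*(132) + 264*(-125) = 0]
GCD = 2; from the row with r=2: x=-19, y=18
Check: 250*(-19) + 264*(18) = -4750 + 4752 = 2

GCD = 2, x = -19, y = 18


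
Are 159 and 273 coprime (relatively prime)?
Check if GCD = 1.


Euclidean algorithm:
273 = 1 * 159 + 114
159 = 1 * 114 + 45
114 = 2 * 45 + 24
45 = 1 * 24 + 21
24 = 1 * 21 + 3
21 = 7 * 3 + 0
GCD(159, 273) = 3

No, not coprime (GCD = 3)


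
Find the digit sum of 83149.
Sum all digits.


8 + 3 + 1 + 4 + 9 = 25


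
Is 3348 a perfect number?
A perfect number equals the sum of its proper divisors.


Proper divisors of 3348: 1, 2, 3, 4, 6, 9, 12, 18, 27, 31, 36, 54, 62, 93, 108, 124, 186, 279, 372, 558, 837, 1116, 1674
Sum = 1 + 2 + 3 + 4 + 6 + 9 + 12 + 18 + 27 + 31 + 36 + 54 + 62 + 93 + 108 + 124 + 186 + 279 + 372 + 558 + 837 + 1116 + 1674 = 5612

No, 3348 is not perfect (5612 ≠ 3348)


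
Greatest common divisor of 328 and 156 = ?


328 = 2 * 156 + 16
156 = 9 * 16 + 12
16 = 1 * 12 + 4
12 = 3 * 4 + 0
GCD = 4


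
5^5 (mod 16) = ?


5^1 mod 16 = 5
5^2 mod 16 = 9
5^3 mod 16 = 13
5^4 mod 16 = 1
5^5 mod 16 = 5


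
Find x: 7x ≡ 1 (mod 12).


GCD(7, 12) = 1, unique solution
a^(-1) mod 12 = 7
x = 7 * 1 mod 12 = 7

x ≡ 7 (mod 12)


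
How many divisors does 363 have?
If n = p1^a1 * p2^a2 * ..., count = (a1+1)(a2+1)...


363 = 3^1 × 11^2
d(363) = (1+1) × (2+1) = 6

6 divisors


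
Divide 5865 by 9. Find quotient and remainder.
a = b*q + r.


5865 = 9 * 651 + 6
Check: 5859 + 6 = 5865

q = 651, r = 6


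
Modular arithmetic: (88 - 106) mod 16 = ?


88 - 106 = -18
-18 mod 16 = 14


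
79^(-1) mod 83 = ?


Use the extended Euclidean algorithm on (83, 79); each row r = 83*s + 79*t:
r=83, s=1, t=0
r=79, s=0, t=1
q=1: r=4, s=1, t=-1   [83*(1) + 79*(-1) = 4]
q=19: r=3, s=-19, t=20   [83*(-19) + 79*(20) = 3]
q=1: r=1, s=20, t=-21   [83*(20) + 79*(-21) = 1]
q=3: r=0, s=-79, t=83   [83*(-79) + 79*(83) = 0]
GCD = 1 with t = -21, so 79*(-21) ≡ 1 (mod 83)
Inverse = -21 mod 83 = 62
Check: 79 * 62 = 4898 ≡ 1 (mod 83)

79^(-1) ≡ 62 (mod 83)


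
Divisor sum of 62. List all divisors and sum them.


Divisors of 62: 1, 2, 31, 62
Sum = 1 + 2 + 31 + 62 = 96

σ(62) = 96


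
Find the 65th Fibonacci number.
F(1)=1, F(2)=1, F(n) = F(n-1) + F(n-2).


Sequence: 1, 1, 2, 3, 5, 8, 13, 21, 34, 55, 89, 144, 233, 377, 610, 987, 1597, 2584, 4181, 6765, 10946, 17711, 28657, 46368, 75025, 121393, 196418, 317811, 514229, 832040, 1346269, 2178309, 3524578, 5702887, 9227465, 14930352, 24157817, 39088169, 63245986, 102334155, 165580141, 267914296, 433494437, 701408733, 1134903170, 1836311903, 2971215073, 4807526976, 7778742049, 12586269025, 20365011074, 32951280099, 53316291173, 86267571272, 139583862445, 225851433717, 365435296162, 591286729879, 956722026041, 1548008755920, 2504730781961, 4052739537881, 6557470319842, 10610209857723, 17167680177565
F(65) = 17167680177565


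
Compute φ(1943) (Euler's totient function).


1943 = 29 × 67
Prime factors: 29, 67
φ(1943) = 1943 × (1-1/29) × (1-1/67)
= 1943 × 28/29 × 66/67 = 1848

φ(1943) = 1848


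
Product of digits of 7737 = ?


7 × 7 × 3 × 7 = 1029


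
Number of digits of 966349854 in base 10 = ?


966349854 has 9 digits in base 10
floor(log10(966349854)) + 1 = floor(8.9851) + 1 = 9

9 digits (base 10)


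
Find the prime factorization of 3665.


3665 / 5 = 733
733 / 733 = 1
3665 = 5 × 733


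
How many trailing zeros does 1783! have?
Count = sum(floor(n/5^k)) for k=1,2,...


floor(1783/5) = 356
floor(1783/25) = 71
floor(1783/125) = 14
floor(1783/625) = 2
Total = 443

443 trailing zeros


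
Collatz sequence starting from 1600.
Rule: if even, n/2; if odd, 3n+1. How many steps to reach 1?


1600 → 800 → 400 → 200 → 100 → 50 → 25 → 76 → 38 → 19 → 58 → 29 → 88 → 44 → 22 → 11 → 34 → 17 → 52 → 26 → 13 → 40 → 20 → 10 → 5 → 16 → 8 → 4 → 2 → 1
Total steps = 29

29 steps


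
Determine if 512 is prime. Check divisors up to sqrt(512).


512 / 2 = 256 (exact division)
512 is NOT prime.

No, 512 is not prime


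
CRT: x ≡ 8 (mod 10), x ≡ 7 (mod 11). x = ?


M = 10*11 = 110
M1 = M/10 = 11, M2 = M/11 = 10
M1^(-1) mod 10 = 1, M2^(-1) mod 11 = 10
x = 8*11*1 + 7*10*10 = 788
788 mod 110 = 18
Check: 18 mod 10 = 8 ✓, 18 mod 11 = 7 ✓

x ≡ 18 (mod 110)


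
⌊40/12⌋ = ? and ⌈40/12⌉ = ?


40/12 = 3.3333
floor = 3
ceil = 4

floor = 3, ceil = 4


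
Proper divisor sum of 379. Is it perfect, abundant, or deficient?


Proper divisors: 1
Sum = 1 = 1
1 < 379 → deficient

s(379) = 1 (deficient)


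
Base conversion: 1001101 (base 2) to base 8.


1001101 (base 2) = 77 (decimal)
77 (decimal) = 115 (base 8)


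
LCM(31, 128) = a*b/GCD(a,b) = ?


GCD(31, 128) = 1
LCM = 31*128/1 = 3968/1 = 3968

LCM = 3968


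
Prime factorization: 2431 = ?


2431 / 11 = 221
221 / 13 = 17
17 / 17 = 1
2431 = 11 × 13 × 17


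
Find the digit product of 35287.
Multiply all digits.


3 × 5 × 2 × 8 × 7 = 1680


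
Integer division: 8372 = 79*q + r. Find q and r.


8372 = 79 * 105 + 77
Check: 8295 + 77 = 8372

q = 105, r = 77


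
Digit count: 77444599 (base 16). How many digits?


77444599 in base 16 = 49DB5F7
Number of digits = 7

7 digits (base 16)


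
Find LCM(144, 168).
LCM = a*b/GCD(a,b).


GCD(144, 168) = 24
LCM = 144*168/24 = 24192/24 = 1008

LCM = 1008


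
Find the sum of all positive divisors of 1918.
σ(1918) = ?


Divisors of 1918: 1, 2, 7, 14, 137, 274, 959, 1918
Sum = 1 + 2 + 7 + 14 + 137 + 274 + 959 + 1918 = 3312

σ(1918) = 3312


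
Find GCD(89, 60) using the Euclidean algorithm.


89 = 1 * 60 + 29
60 = 2 * 29 + 2
29 = 14 * 2 + 1
2 = 2 * 1 + 0
GCD = 1


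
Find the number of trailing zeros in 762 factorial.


floor(762/5) = 152
floor(762/25) = 30
floor(762/125) = 6
floor(762/625) = 1
Total = 189

189 trailing zeros


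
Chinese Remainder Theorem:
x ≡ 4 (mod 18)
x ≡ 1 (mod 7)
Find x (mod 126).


M = 18*7 = 126
M1 = M/18 = 7, M2 = M/7 = 18
M1^(-1) mod 18 = 13, M2^(-1) mod 7 = 2
x = 4*7*13 + 1*18*2 = 400
400 mod 126 = 22
Check: 22 mod 18 = 4 ✓, 22 mod 7 = 1 ✓

x ≡ 22 (mod 126)


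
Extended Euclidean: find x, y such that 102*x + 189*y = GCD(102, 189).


Tabular extended Euclidean (each row: r = 102*s + 189*t):
r=102, s=1, t=0
r=189, s=0, t=1
q=0: r=102, s=1, t=0   [102*(1) + 189*(0) = 102]
q=1: r=87, s=-1, t=1   [102*(-1) + 189*(1) = 87]
q=1: r=15, s=2, t=-1   [102*(2) + 189*(-1) = 15]
q=5: r=12, s=-11, t=6   [102*(-11) + 189*(6) = 12]
q=1: r=3, s=13, t=-7   [102*(13) + 189*(-7) = 3]
q=4: r=0, s=-63, t=34   [102*(-63) + 189*(34) = 0]
GCD = 3; from the row with r=3: x=13, y=-7
Check: 102*(13) + 189*(-7) = 1326 - 1323 = 3

GCD = 3, x = 13, y = -7


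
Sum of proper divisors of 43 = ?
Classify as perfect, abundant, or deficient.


Proper divisors: 1
Sum = 1 = 1
1 < 43 → deficient

s(43) = 1 (deficient)


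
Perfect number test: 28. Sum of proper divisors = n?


Proper divisors of 28: 1, 2, 4, 7, 14
Sum = 1 + 2 + 4 + 7 + 14 = 28

Yes, 28 is perfect (28 = 28)


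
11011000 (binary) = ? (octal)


11011000 (base 2) = 216 (decimal)
216 (decimal) = 330 (base 8)


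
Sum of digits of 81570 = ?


8 + 1 + 5 + 7 + 0 = 21


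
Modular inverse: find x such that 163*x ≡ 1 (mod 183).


Use the extended Euclidean algorithm on (183, 163); each row r = 183*s + 163*t:
r=183, s=1, t=0
r=163, s=0, t=1
q=1: r=20, s=1, t=-1   [183*(1) + 163*(-1) = 20]
q=8: r=3, s=-8, t=9   [183*(-8) + 163*(9) = 3]
q=6: r=2, s=49, t=-55   [183*(49) + 163*(-55) = 2]
q=1: r=1, s=-57, t=64   [183*(-57) + 163*(64) = 1]
q=2: r=0, s=163, t=-183   [183*(163) + 163*(-183) = 0]
GCD = 1 with t = 64, so 163*(64) ≡ 1 (mod 183)
Inverse = 64 mod 183 = 64
Check: 163 * 64 = 10432 ≡ 1 (mod 183)

163^(-1) ≡ 64 (mod 183)


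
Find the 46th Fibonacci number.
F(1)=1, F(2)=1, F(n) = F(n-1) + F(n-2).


Sequence: 1, 1, 2, 3, 5, 8, 13, 21, 34, 55, 89, 144, 233, 377, 610, 987, 1597, 2584, 4181, 6765, 10946, 17711, 28657, 46368, 75025, 121393, 196418, 317811, 514229, 832040, 1346269, 2178309, 3524578, 5702887, 9227465, 14930352, 24157817, 39088169, 63245986, 102334155, 165580141, 267914296, 433494437, 701408733, 1134903170, 1836311903
F(46) = 1836311903


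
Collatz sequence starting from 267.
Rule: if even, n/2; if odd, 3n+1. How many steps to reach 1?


267 → 802 → 401 → 1204 → 602 → 301 → 904 → 452 → 226 → 113 → 340 → 170 → 85 → 256 → 128 → 64 → 32 → 16 → 8 → 4 → 2 → 1
Total steps = 21

21 steps


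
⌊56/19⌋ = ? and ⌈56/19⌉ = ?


56/19 = 2.9474
floor = 2
ceil = 3

floor = 2, ceil = 3


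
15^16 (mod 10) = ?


15^1 mod 10 = 5
15^2 mod 10 = 5
15^3 mod 10 = 5
15^4 mod 10 = 5
15^5 mod 10 = 5
15^6 mod 10 = 5
15^7 mod 10 = 5
15^8 mod 10 = 5
15^9 mod 10 = 5
15^10 mod 10 = 5
15^11 mod 10 = 5
15^12 mod 10 = 5
15^13 mod 10 = 5
15^14 mod 10 = 5
15^15 mod 10 = 5
15^16 mod 10 = 5


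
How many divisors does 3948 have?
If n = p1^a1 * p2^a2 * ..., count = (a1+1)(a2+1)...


3948 = 2^2 × 3^1 × 7^1 × 47^1
d(3948) = (2+1) × (1+1) × (1+1) × (1+1) = 24

24 divisors


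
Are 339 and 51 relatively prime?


Euclidean algorithm:
339 = 6 * 51 + 33
51 = 1 * 33 + 18
33 = 1 * 18 + 15
18 = 1 * 15 + 3
15 = 5 * 3 + 0
GCD(339, 51) = 3

No, not coprime (GCD = 3)


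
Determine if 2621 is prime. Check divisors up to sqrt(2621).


Check divisors up to sqrt(2621) = 51.1957
No divisors found.
2621 is prime.

Yes, 2621 is prime


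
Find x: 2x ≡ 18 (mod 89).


GCD(2, 89) = 1, unique solution
a^(-1) mod 89 = 45
x = 45 * 18 mod 89 = 9

x ≡ 9 (mod 89)


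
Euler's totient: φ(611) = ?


611 = 13 × 47
Prime factors: 13, 47
φ(611) = 611 × (1-1/13) × (1-1/47)
= 611 × 12/13 × 46/47 = 552

φ(611) = 552


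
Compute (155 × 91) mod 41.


155 × 91 = 14105
14105 mod 41 = 1


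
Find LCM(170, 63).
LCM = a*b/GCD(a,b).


GCD(170, 63) = 1
LCM = 170*63/1 = 10710/1 = 10710

LCM = 10710


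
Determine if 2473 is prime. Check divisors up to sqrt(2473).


Check divisors up to sqrt(2473) = 49.7293
No divisors found.
2473 is prime.

Yes, 2473 is prime


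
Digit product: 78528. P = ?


7 × 8 × 5 × 2 × 8 = 4480


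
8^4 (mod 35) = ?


8^1 mod 35 = 8
8^2 mod 35 = 29
8^3 mod 35 = 22
8^4 mod 35 = 1


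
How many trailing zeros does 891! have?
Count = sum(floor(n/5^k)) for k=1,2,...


floor(891/5) = 178
floor(891/25) = 35
floor(891/125) = 7
floor(891/625) = 1
Total = 221

221 trailing zeros


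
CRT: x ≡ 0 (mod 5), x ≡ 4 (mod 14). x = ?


M = 5*14 = 70
M1 = M/5 = 14, M2 = M/14 = 5
M1^(-1) mod 5 = 4, M2^(-1) mod 14 = 3
x = 0*14*4 + 4*5*3 = 60
60 mod 70 = 60
Check: 60 mod 5 = 0 ✓, 60 mod 14 = 4 ✓

x ≡ 60 (mod 70)


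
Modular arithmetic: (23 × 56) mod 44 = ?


23 × 56 = 1288
1288 mod 44 = 12


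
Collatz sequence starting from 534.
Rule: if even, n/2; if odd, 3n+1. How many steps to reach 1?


534 → 267 → 802 → 401 → 1204 → 602 → 301 → 904 → 452 → 226 → 113 → 340 → 170 → 85 → 256 → 128 → 64 → 32 → 16 → 8 → 4 → 2 → 1
Total steps = 22

22 steps


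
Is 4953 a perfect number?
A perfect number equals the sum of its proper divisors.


Proper divisors of 4953: 1, 3, 13, 39, 127, 381, 1651
Sum = 1 + 3 + 13 + 39 + 127 + 381 + 1651 = 2215

No, 4953 is not perfect (2215 ≠ 4953)


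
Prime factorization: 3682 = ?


3682 / 2 = 1841
1841 / 7 = 263
263 / 263 = 1
3682 = 2 × 7 × 263


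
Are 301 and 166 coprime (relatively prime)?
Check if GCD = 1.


Euclidean algorithm:
301 = 1 * 166 + 135
166 = 1 * 135 + 31
135 = 4 * 31 + 11
31 = 2 * 11 + 9
11 = 1 * 9 + 2
9 = 4 * 2 + 1
2 = 2 * 1 + 0
GCD(301, 166) = 1

Yes, coprime (GCD = 1)


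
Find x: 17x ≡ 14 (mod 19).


GCD(17, 19) = 1, unique solution
a^(-1) mod 19 = 9
x = 9 * 14 mod 19 = 12

x ≡ 12 (mod 19)


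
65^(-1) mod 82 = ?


Use the extended Euclidean algorithm on (82, 65); each row r = 82*s + 65*t:
r=82, s=1, t=0
r=65, s=0, t=1
q=1: r=17, s=1, t=-1   [82*(1) + 65*(-1) = 17]
q=3: r=14, s=-3, t=4   [82*(-3) + 65*(4) = 14]
q=1: r=3, s=4, t=-5   [82*(4) + 65*(-5) = 3]
q=4: r=2, s=-19, t=24   [82*(-19) + 65*(24) = 2]
q=1: r=1, s=23, t=-29   [82*(23) + 65*(-29) = 1]
q=2: r=0, s=-65, t=82   [82*(-65) + 65*(82) = 0]
GCD = 1 with t = -29, so 65*(-29) ≡ 1 (mod 82)
Inverse = -29 mod 82 = 53
Check: 65 * 53 = 3445 ≡ 1 (mod 82)

65^(-1) ≡ 53 (mod 82)


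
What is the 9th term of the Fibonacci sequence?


Sequence: 1, 1, 2, 3, 5, 8, 13, 21, 34
F(9) = 34


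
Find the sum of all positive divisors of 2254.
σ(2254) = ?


Divisors of 2254: 1, 2, 7, 14, 23, 46, 49, 98, 161, 322, 1127, 2254
Sum = 1 + 2 + 7 + 14 + 23 + 46 + 49 + 98 + 161 + 322 + 1127 + 2254 = 4104

σ(2254) = 4104


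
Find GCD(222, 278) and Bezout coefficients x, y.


Tabular extended Euclidean (each row: r = 222*s + 278*t):
r=222, s=1, t=0
r=278, s=0, t=1
q=0: r=222, s=1, t=0   [222*(1) + 278*(0) = 222]
q=1: r=56, s=-1, t=1   [222*(-1) + 278*(1) = 56]
q=3: r=54, s=4, t=-3   [222*(4) + 278*(-3) = 54]
q=1: r=2, s=-5, t=4   [222*(-5) + 278*(4) = 2]
q=27: r=0, s=139, t=-111   [222*(139) + 278*(-111) = 0]
GCD = 2; from the row with r=2: x=-5, y=4
Check: 222*(-5) + 278*(4) = -1110 + 1112 = 2

GCD = 2, x = -5, y = 4


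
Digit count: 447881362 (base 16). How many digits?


447881362 in base 16 = 1AB22092
Number of digits = 8

8 digits (base 16)


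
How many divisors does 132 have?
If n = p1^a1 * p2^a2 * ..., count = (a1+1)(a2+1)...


132 = 2^2 × 3^1 × 11^1
d(132) = (2+1) × (1+1) × (1+1) = 12

12 divisors


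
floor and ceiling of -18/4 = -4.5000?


-18/4 = -4.5000
floor = -5
ceil = -4

floor = -5, ceil = -4


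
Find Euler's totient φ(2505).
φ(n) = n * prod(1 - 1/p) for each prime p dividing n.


2505 = 3 × 5 × 167
Prime factors: 3, 5, 167
φ(2505) = 2505 × (1-1/3) × (1-1/5) × (1-1/167)
= 2505 × 2/3 × 4/5 × 166/167 = 1328

φ(2505) = 1328


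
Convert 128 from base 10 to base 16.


128 (base 10) = 128 (decimal)
128 (decimal) = 80 (base 16)


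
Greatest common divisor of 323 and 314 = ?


323 = 1 * 314 + 9
314 = 34 * 9 + 8
9 = 1 * 8 + 1
8 = 8 * 1 + 0
GCD = 1


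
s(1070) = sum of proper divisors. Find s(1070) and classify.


Proper divisors: 1, 2, 5, 10, 107, 214, 535
Sum = 1 + 2 + 5 + 10 + 107 + 214 + 535 = 874
874 < 1070 → deficient

s(1070) = 874 (deficient)


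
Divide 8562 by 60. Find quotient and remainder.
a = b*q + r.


8562 = 60 * 142 + 42
Check: 8520 + 42 = 8562

q = 142, r = 42


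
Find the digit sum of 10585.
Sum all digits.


1 + 0 + 5 + 8 + 5 = 19


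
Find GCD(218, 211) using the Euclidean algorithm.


218 = 1 * 211 + 7
211 = 30 * 7 + 1
7 = 7 * 1 + 0
GCD = 1


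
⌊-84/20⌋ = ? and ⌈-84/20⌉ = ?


-84/20 = -4.2000
floor = -5
ceil = -4

floor = -5, ceil = -4


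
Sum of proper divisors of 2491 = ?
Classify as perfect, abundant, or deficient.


Proper divisors: 1, 47, 53
Sum = 1 + 47 + 53 = 101
101 < 2491 → deficient

s(2491) = 101 (deficient)


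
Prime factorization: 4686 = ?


4686 / 2 = 2343
2343 / 3 = 781
781 / 11 = 71
71 / 71 = 1
4686 = 2 × 3 × 11 × 71


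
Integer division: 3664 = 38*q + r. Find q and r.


3664 = 38 * 96 + 16
Check: 3648 + 16 = 3664

q = 96, r = 16


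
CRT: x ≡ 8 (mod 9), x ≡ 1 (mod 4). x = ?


M = 9*4 = 36
M1 = M/9 = 4, M2 = M/4 = 9
M1^(-1) mod 9 = 7, M2^(-1) mod 4 = 1
x = 8*4*7 + 1*9*1 = 233
233 mod 36 = 17
Check: 17 mod 9 = 8 ✓, 17 mod 4 = 1 ✓

x ≡ 17 (mod 36)


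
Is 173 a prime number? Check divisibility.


Check divisors up to sqrt(173) = 13.1529
No divisors found.
173 is prime.

Yes, 173 is prime


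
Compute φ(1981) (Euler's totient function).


1981 = 7 × 283
Prime factors: 7, 283
φ(1981) = 1981 × (1-1/7) × (1-1/283)
= 1981 × 6/7 × 282/283 = 1692

φ(1981) = 1692


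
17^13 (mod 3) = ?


17^1 mod 3 = 2
17^2 mod 3 = 1
17^3 mod 3 = 2
17^4 mod 3 = 1
17^5 mod 3 = 2
17^6 mod 3 = 1
17^7 mod 3 = 2
17^8 mod 3 = 1
17^9 mod 3 = 2
17^10 mod 3 = 1
17^11 mod 3 = 2
17^12 mod 3 = 1
17^13 mod 3 = 2


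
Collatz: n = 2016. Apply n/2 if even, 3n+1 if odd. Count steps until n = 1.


2016 → 1008 → 504 → 252 → 126 → 63 → 190 → 95 → 286 → 143 → 430 → 215 → 646 → 323 → 970 → 485 → 1456 → 728 → 364 → 182 → 91 → 274 → 137 → 412 → 206 → 103 → 310 → 155 → 466 → 233 → 700 → 350 → 175 → 526 → 263 → 790 → 395 → 1186 → 593 → 1780 → 890 → 445 → 1336 → 668 → 334 → 167 → 502 → 251 → 754 → 377 → 1132 → 566 → 283 → 850 → 425 → 1276 → 638 → 319 → 958 → 479 → 1438 → 719 → 2158 → 1079 → 3238 → 1619 → 4858 → 2429 → 7288 → 3644 → 1822 → 911 → 2734 → 1367 → 4102 → 2051 → 6154 → 3077 → 9232 → 4616 → 2308 → 1154 → 577 → 1732 → 866 → 433 → 1300 → 650 → 325 → 976 → 488 → 244 → 122 → 61 → 184 → 92 → 46 → 23 → 70 → 35 → 106 → 53 → 160 → 80 → 40 → 20 → 10 → 5 → 16 → 8 → 4 → 2 → 1
Total steps = 112

112 steps


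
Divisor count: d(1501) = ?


1501 = 19^1 × 79^1
d(1501) = (1+1) × (1+1) = 4

4 divisors


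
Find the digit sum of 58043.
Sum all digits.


5 + 8 + 0 + 4 + 3 = 20


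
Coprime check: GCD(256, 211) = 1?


Euclidean algorithm:
256 = 1 * 211 + 45
211 = 4 * 45 + 31
45 = 1 * 31 + 14
31 = 2 * 14 + 3
14 = 4 * 3 + 2
3 = 1 * 2 + 1
2 = 2 * 1 + 0
GCD(256, 211) = 1

Yes, coprime (GCD = 1)


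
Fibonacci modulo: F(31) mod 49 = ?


F(k) mod 49 for k=1..31:
1, 1, 2, 3, 5, 8, 13, 21, 34, 6, 40, 46, 37, 34, 22, 7, 29, 36, 16, 3, 19, 22, 41, 14, 6, 20, 26, 46, 23, 20, 43
F(31) mod 49 = 43


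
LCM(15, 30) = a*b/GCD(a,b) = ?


GCD(15, 30) = 15
LCM = 15*30/15 = 450/15 = 30

LCM = 30


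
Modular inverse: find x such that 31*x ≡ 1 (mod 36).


Use the extended Euclidean algorithm on (36, 31); each row r = 36*s + 31*t:
r=36, s=1, t=0
r=31, s=0, t=1
q=1: r=5, s=1, t=-1   [36*(1) + 31*(-1) = 5]
q=6: r=1, s=-6, t=7   [36*(-6) + 31*(7) = 1]
q=5: r=0, s=31, t=-36   [36*(31) + 31*(-36) = 0]
GCD = 1 with t = 7, so 31*(7) ≡ 1 (mod 36)
Inverse = 7 mod 36 = 7
Check: 31 * 7 = 217 ≡ 1 (mod 36)

31^(-1) ≡ 7 (mod 36)


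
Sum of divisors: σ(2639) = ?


Divisors of 2639: 1, 7, 13, 29, 91, 203, 377, 2639
Sum = 1 + 7 + 13 + 29 + 91 + 203 + 377 + 2639 = 3360

σ(2639) = 3360


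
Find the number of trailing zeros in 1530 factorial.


floor(1530/5) = 306
floor(1530/25) = 61
floor(1530/125) = 12
floor(1530/625) = 2
Total = 381

381 trailing zeros


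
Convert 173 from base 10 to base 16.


173 (base 10) = 173 (decimal)
173 (decimal) = AD (base 16)


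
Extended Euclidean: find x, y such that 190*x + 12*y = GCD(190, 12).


Tabular extended Euclidean (each row: r = 190*s + 12*t):
r=190, s=1, t=0
r=12, s=0, t=1
q=15: r=10, s=1, t=-15   [190*(1) + 12*(-15) = 10]
q=1: r=2, s=-1, t=16   [190*(-1) + 12*(16) = 2]
q=5: r=0, s=6, t=-95   [190*(6) + 12*(-95) = 0]
GCD = 2; from the row with r=2: x=-1, y=16
Check: 190*(-1) + 12*(16) = -190 + 192 = 2

GCD = 2, x = -1, y = 16


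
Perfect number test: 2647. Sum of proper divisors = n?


Proper divisors of 2647: 1
Sum = 1 = 1

No, 2647 is not perfect (1 ≠ 2647)


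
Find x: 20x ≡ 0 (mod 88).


GCD(20, 88) = 4 divides 0
Divide: 5x ≡ 0 (mod 22)
x ≡ 0 (mod 22)


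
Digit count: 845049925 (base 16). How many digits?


845049925 in base 16 = 325E7045
Number of digits = 8

8 digits (base 16)


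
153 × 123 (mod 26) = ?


153 × 123 = 18819
18819 mod 26 = 21


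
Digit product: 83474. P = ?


8 × 3 × 4 × 7 × 4 = 2688


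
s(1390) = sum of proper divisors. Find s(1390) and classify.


Proper divisors: 1, 2, 5, 10, 139, 278, 695
Sum = 1 + 2 + 5 + 10 + 139 + 278 + 695 = 1130
1130 < 1390 → deficient

s(1390) = 1130 (deficient)


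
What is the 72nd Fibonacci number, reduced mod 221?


F(k) mod 221 for k=1..72:
1, 1, 2, 3, 5, 8, 13, 21, 34, 55, 89, 144, 12, 156, 168, 103, 50, 153, 203, 135, 117, 31, 148, 179, 106, 64, 170, 13, 183, 196, 158, 133, 70, 203, 52, 34, 86, 120, 206, 105, 90, 195, 64, 38, 102, 140, 21, 161, 182, 122, 83, 205, 67, 51, 118, 169, 66, 14, 80, 94, 174, 47, 0, 47, 47, 94, 141, 14, 155, 169, 103, 51
F(72) mod 221 = 51


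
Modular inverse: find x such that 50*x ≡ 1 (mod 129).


Use the extended Euclidean algorithm on (129, 50); each row r = 129*s + 50*t:
r=129, s=1, t=0
r=50, s=0, t=1
q=2: r=29, s=1, t=-2   [129*(1) + 50*(-2) = 29]
q=1: r=21, s=-1, t=3   [129*(-1) + 50*(3) = 21]
q=1: r=8, s=2, t=-5   [129*(2) + 50*(-5) = 8]
q=2: r=5, s=-5, t=13   [129*(-5) + 50*(13) = 5]
q=1: r=3, s=7, t=-18   [129*(7) + 50*(-18) = 3]
q=1: r=2, s=-12, t=31   [129*(-12) + 50*(31) = 2]
q=1: r=1, s=19, t=-49   [129*(19) + 50*(-49) = 1]
q=2: r=0, s=-50, t=129   [129*(-50) + 50*(129) = 0]
GCD = 1 with t = -49, so 50*(-49) ≡ 1 (mod 129)
Inverse = -49 mod 129 = 80
Check: 50 * 80 = 4000 ≡ 1 (mod 129)

50^(-1) ≡ 80 (mod 129)


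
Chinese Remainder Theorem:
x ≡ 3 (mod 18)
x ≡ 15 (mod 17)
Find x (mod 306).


M = 18*17 = 306
M1 = M/18 = 17, M2 = M/17 = 18
M1^(-1) mod 18 = 17, M2^(-1) mod 17 = 1
x = 3*17*17 + 15*18*1 = 1137
1137 mod 306 = 219
Check: 219 mod 18 = 3 ✓, 219 mod 17 = 15 ✓

x ≡ 219 (mod 306)


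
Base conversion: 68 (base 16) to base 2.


68 (base 16) = 104 (decimal)
104 (decimal) = 1101000 (base 2)


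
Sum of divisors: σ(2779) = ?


Divisors of 2779: 1, 7, 397, 2779
Sum = 1 + 7 + 397 + 2779 = 3184

σ(2779) = 3184


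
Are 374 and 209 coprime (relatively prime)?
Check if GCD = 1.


Euclidean algorithm:
374 = 1 * 209 + 165
209 = 1 * 165 + 44
165 = 3 * 44 + 33
44 = 1 * 33 + 11
33 = 3 * 11 + 0
GCD(374, 209) = 11

No, not coprime (GCD = 11)


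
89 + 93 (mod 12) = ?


89 + 93 = 182
182 mod 12 = 2


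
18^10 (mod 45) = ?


18^1 mod 45 = 18
18^2 mod 45 = 9
18^3 mod 45 = 27
18^4 mod 45 = 36
18^5 mod 45 = 18
18^6 mod 45 = 9
18^7 mod 45 = 27
18^8 mod 45 = 36
18^9 mod 45 = 18
18^10 mod 45 = 9


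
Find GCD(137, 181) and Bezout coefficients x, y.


Tabular extended Euclidean (each row: r = 137*s + 181*t):
r=137, s=1, t=0
r=181, s=0, t=1
q=0: r=137, s=1, t=0   [137*(1) + 181*(0) = 137]
q=1: r=44, s=-1, t=1   [137*(-1) + 181*(1) = 44]
q=3: r=5, s=4, t=-3   [137*(4) + 181*(-3) = 5]
q=8: r=4, s=-33, t=25   [137*(-33) + 181*(25) = 4]
q=1: r=1, s=37, t=-28   [137*(37) + 181*(-28) = 1]
q=4: r=0, s=-181, t=137   [137*(-181) + 181*(137) = 0]
GCD = 1; from the row with r=1: x=37, y=-28
Check: 137*(37) + 181*(-28) = 5069 - 5068 = 1

GCD = 1, x = 37, y = -28


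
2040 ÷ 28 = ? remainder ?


2040 = 28 * 72 + 24
Check: 2016 + 24 = 2040

q = 72, r = 24


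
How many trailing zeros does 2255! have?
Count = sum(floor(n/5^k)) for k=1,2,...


floor(2255/5) = 451
floor(2255/25) = 90
floor(2255/125) = 18
floor(2255/625) = 3
Total = 562

562 trailing zeros


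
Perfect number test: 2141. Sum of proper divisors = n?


Proper divisors of 2141: 1
Sum = 1 = 1

No, 2141 is not perfect (1 ≠ 2141)


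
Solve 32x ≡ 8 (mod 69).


GCD(32, 69) = 1, unique solution
a^(-1) mod 69 = 41
x = 41 * 8 mod 69 = 52

x ≡ 52 (mod 69)


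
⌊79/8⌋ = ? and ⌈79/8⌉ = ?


79/8 = 9.8750
floor = 9
ceil = 10

floor = 9, ceil = 10


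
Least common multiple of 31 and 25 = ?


GCD(31, 25) = 1
LCM = 31*25/1 = 775/1 = 775

LCM = 775


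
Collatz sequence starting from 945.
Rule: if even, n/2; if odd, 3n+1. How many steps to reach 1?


945 → 2836 → 1418 → 709 → 2128 → 1064 → 532 → 266 → 133 → 400 → 200 → 100 → 50 → 25 → 76 → 38 → 19 → 58 → 29 → 88 → 44 → 22 → 11 → 34 → 17 → 52 → 26 → 13 → 40 → 20 → 10 → 5 → 16 → 8 → 4 → 2 → 1
Total steps = 36

36 steps


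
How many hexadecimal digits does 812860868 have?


812860868 in base 16 = 307345C4
Number of digits = 8

8 digits (base 16)


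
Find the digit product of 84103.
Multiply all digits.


8 × 4 × 1 × 0 × 3 = 0


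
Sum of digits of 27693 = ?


2 + 7 + 6 + 9 + 3 = 27


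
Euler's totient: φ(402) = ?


402 = 2 × 3 × 67
Prime factors: 2, 3, 67
φ(402) = 402 × (1-1/2) × (1-1/3) × (1-1/67)
= 402 × 1/2 × 2/3 × 66/67 = 132

φ(402) = 132


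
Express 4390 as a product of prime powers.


4390 / 2 = 2195
2195 / 5 = 439
439 / 439 = 1
4390 = 2 × 5 × 439


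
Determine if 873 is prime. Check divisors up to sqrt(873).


873 / 3 = 291 (exact division)
873 is NOT prime.

No, 873 is not prime


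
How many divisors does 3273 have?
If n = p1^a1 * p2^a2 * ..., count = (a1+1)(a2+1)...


3273 = 3^1 × 1091^1
d(3273) = (1+1) × (1+1) = 4

4 divisors
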